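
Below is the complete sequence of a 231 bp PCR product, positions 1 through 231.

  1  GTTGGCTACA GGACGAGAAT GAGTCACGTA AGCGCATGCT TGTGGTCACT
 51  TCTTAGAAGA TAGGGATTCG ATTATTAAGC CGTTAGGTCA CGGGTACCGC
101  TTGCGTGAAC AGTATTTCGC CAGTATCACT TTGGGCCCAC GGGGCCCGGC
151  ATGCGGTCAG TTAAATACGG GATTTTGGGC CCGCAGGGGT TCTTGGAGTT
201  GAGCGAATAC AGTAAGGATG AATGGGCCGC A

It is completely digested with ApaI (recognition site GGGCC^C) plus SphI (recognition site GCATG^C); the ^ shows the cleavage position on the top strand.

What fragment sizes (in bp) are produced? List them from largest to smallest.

99, 50, 38, 28, 9, 7 bp

ApaI sites (GGGCCC) start at positions 133, 142, 177.
ApaI cuts after base 5 of each site (before the last base), so after positions 137, 146, 181.
SphI sites (GCATGC) start at positions 34, 149.
SphI cuts after base 5 of each site (before the last base), so after positions 38, 153.
Combined cut positions: 38, 137, 146, 153, 181.
Linear molecule, 5 cuts → 6 fragments:
  1–38 → 38 bp
  39–137 → 99 bp
  138–146 → 9 bp
  147–153 → 7 bp
  154–181 → 28 bp
  182–231 → 50 bp
Sorted largest to smallest: 99, 50, 38, 28, 9, 7 bp.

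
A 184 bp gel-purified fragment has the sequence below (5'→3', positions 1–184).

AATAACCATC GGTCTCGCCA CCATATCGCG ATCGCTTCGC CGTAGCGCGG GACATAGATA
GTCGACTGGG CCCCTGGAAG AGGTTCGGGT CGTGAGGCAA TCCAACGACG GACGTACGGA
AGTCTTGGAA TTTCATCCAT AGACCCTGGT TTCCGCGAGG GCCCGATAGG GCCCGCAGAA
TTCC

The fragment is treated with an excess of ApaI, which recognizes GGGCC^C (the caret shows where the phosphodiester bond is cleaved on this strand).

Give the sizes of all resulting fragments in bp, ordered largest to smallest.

91, 72, 11, 10 bp

ApaI sites (GGGCCC) start at positions 68, 159, 169.
ApaI cuts after base 5 of each site (before the last base), so after positions 72, 163, 173.
Linear molecule, 3 cuts → 4 fragments:
  1–72 → 72 bp
  73–163 → 91 bp
  164–173 → 10 bp
  174–184 → 11 bp
Sorted largest to smallest: 91, 72, 11, 10 bp.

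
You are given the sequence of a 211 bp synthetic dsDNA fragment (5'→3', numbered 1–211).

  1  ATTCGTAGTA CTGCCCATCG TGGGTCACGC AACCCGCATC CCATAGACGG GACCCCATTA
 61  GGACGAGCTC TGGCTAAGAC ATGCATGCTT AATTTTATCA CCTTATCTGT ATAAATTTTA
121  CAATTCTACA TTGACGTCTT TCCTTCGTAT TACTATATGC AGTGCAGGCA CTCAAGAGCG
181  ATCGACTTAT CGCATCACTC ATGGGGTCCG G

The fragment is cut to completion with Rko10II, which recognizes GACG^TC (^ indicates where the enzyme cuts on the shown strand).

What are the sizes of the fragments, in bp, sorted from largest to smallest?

The Rko10II site (GACGTC) starts at position 133.
Rko10II cuts after base 4 of each site, so after position 136.
Linear molecule, 1 cut → 2 fragments:
  1–136 → 136 bp
  137–211 → 75 bp
Sorted largest to smallest: 136, 75 bp.

136, 75 bp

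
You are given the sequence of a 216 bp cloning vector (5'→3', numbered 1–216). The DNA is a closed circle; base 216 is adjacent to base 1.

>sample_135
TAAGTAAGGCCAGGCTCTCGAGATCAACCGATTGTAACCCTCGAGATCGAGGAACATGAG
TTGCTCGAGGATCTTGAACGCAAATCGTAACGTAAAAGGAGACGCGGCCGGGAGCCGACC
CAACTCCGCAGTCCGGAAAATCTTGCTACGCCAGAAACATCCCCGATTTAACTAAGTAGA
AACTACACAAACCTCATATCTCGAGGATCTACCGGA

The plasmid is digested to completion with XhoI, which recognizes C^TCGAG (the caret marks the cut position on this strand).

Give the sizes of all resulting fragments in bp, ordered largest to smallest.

XhoI sites (CTCGAG) start at positions 17, 40, 64, 200.
XhoI cuts after the first base of each site, so after positions 17, 40, 64, 200.
Circular molecule, 4 cuts → 4 fragments:
  18–40 → 23 bp
  41–64 → 24 bp
  65–200 → 136 bp
  201–216 then 1–17 → 16 + 17 = 33 bp
Sorted largest to smallest: 136, 33, 24, 23 bp.

136, 33, 24, 23 bp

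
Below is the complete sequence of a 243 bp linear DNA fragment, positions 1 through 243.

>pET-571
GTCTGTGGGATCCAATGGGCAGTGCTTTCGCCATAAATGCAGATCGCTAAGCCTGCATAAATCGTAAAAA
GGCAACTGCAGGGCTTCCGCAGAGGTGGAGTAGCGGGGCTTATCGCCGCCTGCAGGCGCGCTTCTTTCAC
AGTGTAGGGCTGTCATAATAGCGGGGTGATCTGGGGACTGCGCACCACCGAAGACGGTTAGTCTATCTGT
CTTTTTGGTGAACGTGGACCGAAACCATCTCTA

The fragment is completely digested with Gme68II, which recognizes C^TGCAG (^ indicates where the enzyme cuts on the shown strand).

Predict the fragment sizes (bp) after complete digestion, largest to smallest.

123, 76, 44 bp

Gme68II sites (CTGCAG) start at positions 76, 120.
Gme68II cuts after the first base of each site, so after positions 76, 120.
Linear molecule, 2 cuts → 3 fragments:
  1–76 → 76 bp
  77–120 → 44 bp
  121–243 → 123 bp
Sorted largest to smallest: 123, 76, 44 bp.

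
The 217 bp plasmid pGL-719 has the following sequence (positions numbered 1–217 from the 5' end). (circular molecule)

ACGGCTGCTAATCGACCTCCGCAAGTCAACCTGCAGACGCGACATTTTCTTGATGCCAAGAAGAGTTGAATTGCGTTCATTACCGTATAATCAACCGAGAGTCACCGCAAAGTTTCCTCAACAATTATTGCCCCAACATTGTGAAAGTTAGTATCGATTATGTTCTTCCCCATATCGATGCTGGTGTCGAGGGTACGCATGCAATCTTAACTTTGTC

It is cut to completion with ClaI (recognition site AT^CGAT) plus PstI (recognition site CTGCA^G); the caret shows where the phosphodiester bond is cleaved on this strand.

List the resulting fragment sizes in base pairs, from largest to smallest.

119, 77, 21 bp

ClaI sites (ATCGAT) start at positions 153, 174.
ClaI cuts after base 2 of each site, so after positions 154, 175.
The PstI site (CTGCAG) starts at position 31.
PstI cuts after base 5 of each site (before the last base), so after position 35.
Combined cut positions: 35, 154, 175.
Circular molecule, 3 cuts → 3 fragments:
  36–154 → 119 bp
  155–175 → 21 bp
  176–217 then 1–35 → 42 + 35 = 77 bp
Sorted largest to smallest: 119, 77, 21 bp.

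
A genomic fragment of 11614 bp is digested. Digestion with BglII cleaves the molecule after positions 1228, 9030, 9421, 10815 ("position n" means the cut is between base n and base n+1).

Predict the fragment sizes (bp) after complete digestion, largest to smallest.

Linear molecule, 4 cuts → 5 fragments:
  1228 − 0 = 1228 bp
  9030 − 1228 = 7802 bp
  9421 − 9030 = 391 bp
  10815 − 9421 = 1394 bp
  11614 − 10815 = 799 bp
Sorted largest to smallest: 7802, 1394, 1228, 799, 391 bp.

7802, 1394, 1228, 799, 391 bp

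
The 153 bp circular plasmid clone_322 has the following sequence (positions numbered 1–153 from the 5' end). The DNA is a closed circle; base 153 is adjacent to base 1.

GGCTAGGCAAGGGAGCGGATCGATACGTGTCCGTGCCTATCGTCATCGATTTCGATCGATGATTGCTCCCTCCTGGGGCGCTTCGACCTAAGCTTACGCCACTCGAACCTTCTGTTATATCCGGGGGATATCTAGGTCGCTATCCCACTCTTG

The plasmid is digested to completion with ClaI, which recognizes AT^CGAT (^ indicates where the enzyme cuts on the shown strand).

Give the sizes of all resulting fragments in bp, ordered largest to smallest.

ClaI sites (ATCGAT) start at positions 19, 45, 55.
ClaI cuts after base 2 of each site, so after positions 20, 46, 56.
Circular molecule, 3 cuts → 3 fragments:
  21–46 → 26 bp
  47–56 → 10 bp
  57–153 then 1–20 → 97 + 20 = 117 bp
Sorted largest to smallest: 117, 26, 10 bp.

117, 26, 10 bp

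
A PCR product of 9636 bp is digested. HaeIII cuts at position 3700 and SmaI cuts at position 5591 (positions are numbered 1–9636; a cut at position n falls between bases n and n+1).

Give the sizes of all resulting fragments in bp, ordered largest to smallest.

Combined cut positions (sorted): 3700, 5591.
Linear molecule, 2 cuts → 3 fragments:
  3700 − 0 = 3700 bp
  5591 − 3700 = 1891 bp
  9636 − 5591 = 4045 bp
Sorted largest to smallest: 4045, 3700, 1891 bp.

4045, 3700, 1891 bp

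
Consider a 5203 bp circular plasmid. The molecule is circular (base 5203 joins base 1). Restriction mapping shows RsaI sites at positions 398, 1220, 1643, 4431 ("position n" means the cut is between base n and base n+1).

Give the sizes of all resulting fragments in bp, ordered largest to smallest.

Circular molecule, 4 cuts → 4 fragments:
  1220 − 398 = 822 bp
  1643 − 1220 = 423 bp
  4431 − 1643 = 2788 bp
  wrap: 5203 − 4431 + 398 = 1170 bp
Sorted largest to smallest: 2788, 1170, 822, 423 bp.

2788, 1170, 822, 423 bp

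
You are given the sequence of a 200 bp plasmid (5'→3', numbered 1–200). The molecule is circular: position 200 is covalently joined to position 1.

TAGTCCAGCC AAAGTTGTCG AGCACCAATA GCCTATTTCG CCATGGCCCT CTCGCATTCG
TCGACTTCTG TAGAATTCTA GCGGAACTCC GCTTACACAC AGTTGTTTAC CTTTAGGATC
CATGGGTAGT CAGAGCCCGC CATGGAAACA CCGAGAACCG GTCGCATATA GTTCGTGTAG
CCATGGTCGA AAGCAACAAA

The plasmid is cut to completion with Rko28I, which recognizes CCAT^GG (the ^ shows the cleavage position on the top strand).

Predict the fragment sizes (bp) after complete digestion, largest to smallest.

Rko28I sites (CCATGG) start at positions 41, 120, 140, 181.
Rko28I cuts after base 4 of each site, so after positions 44, 123, 143, 184.
Circular molecule, 4 cuts → 4 fragments:
  45–123 → 79 bp
  124–143 → 20 bp
  144–184 → 41 bp
  185–200 then 1–44 → 16 + 44 = 60 bp
Sorted largest to smallest: 79, 60, 41, 20 bp.

79, 60, 41, 20 bp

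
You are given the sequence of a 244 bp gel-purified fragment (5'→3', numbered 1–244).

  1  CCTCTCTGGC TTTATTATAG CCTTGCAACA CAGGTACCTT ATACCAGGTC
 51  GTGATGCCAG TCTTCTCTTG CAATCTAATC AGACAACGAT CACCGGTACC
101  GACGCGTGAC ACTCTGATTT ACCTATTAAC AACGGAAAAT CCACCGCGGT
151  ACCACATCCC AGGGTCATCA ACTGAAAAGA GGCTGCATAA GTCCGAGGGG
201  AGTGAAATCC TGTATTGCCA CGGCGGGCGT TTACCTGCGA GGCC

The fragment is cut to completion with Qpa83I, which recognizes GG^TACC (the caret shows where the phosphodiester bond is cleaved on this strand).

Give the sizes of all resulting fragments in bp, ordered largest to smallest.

Qpa83I sites (GGTACC) start at positions 33, 95, 148.
Qpa83I cuts after base 2 of each site, so after positions 34, 96, 149.
Linear molecule, 3 cuts → 4 fragments:
  1–34 → 34 bp
  35–96 → 62 bp
  97–149 → 53 bp
  150–244 → 95 bp
Sorted largest to smallest: 95, 62, 53, 34 bp.

95, 62, 53, 34 bp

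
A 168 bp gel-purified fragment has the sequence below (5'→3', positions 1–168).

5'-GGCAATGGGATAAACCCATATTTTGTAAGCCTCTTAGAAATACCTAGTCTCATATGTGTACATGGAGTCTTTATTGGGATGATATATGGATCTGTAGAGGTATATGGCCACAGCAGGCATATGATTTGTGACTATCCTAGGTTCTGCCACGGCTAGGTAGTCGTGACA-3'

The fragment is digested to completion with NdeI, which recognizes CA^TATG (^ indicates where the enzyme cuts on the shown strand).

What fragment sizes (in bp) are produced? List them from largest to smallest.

NdeI sites (CATATG) start at positions 51, 118.
NdeI cuts after base 2 of each site, so after positions 52, 119.
Linear molecule, 2 cuts → 3 fragments:
  1–52 → 52 bp
  53–119 → 67 bp
  120–168 → 49 bp
Sorted largest to smallest: 67, 52, 49 bp.

67, 52, 49 bp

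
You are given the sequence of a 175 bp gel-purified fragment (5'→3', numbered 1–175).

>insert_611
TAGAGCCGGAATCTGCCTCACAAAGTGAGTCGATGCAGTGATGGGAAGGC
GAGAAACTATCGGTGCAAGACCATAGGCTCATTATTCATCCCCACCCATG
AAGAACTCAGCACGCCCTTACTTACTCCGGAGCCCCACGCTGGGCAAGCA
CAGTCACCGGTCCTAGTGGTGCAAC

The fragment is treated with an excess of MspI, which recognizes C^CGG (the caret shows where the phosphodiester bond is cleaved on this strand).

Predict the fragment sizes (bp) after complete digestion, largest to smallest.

121, 30, 18, 6 bp

MspI sites (CCGG) start at positions 6, 127, 157.
MspI cuts after the first base of each site, so after positions 6, 127, 157.
Linear molecule, 3 cuts → 4 fragments:
  1–6 → 6 bp
  7–127 → 121 bp
  128–157 → 30 bp
  158–175 → 18 bp
Sorted largest to smallest: 121, 30, 18, 6 bp.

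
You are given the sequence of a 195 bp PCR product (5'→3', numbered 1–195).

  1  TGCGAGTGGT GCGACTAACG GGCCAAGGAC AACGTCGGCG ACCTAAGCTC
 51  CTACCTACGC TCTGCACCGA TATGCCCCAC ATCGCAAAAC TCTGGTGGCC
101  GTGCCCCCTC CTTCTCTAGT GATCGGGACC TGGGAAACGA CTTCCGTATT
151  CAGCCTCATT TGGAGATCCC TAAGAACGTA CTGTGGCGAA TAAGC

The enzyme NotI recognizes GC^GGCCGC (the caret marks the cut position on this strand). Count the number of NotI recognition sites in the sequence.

No occurrence of GCGGCCGC is present in the sequence.
NotI does not cut: 0 sites.

0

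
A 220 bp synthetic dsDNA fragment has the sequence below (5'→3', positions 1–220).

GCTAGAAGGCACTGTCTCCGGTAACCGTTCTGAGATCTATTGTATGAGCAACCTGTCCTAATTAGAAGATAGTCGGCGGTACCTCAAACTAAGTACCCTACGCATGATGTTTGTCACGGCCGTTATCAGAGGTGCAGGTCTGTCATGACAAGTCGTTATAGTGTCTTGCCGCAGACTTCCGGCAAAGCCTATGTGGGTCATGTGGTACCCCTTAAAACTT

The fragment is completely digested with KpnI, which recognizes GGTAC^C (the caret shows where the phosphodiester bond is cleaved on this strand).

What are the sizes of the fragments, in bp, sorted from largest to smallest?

126, 82, 12 bp

KpnI sites (GGTACC) start at positions 78, 204.
KpnI cuts after base 5 of each site (before the last base), so after positions 82, 208.
Linear molecule, 2 cuts → 3 fragments:
  1–82 → 82 bp
  83–208 → 126 bp
  209–220 → 12 bp
Sorted largest to smallest: 126, 82, 12 bp.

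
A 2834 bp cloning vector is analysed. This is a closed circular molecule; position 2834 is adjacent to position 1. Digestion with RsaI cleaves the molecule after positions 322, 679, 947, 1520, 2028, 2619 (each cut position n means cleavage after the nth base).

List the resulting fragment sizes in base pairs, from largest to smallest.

Circular molecule, 6 cuts → 6 fragments:
  679 − 322 = 357 bp
  947 − 679 = 268 bp
  1520 − 947 = 573 bp
  2028 − 1520 = 508 bp
  2619 − 2028 = 591 bp
  wrap: 2834 − 2619 + 322 = 537 bp
Sorted largest to smallest: 591, 573, 537, 508, 357, 268 bp.

591, 573, 537, 508, 357, 268 bp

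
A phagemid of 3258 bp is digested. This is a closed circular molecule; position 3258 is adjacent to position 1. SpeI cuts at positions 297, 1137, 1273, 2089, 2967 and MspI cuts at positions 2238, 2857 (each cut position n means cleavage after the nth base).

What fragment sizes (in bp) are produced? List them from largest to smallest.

840, 816, 619, 588, 149, 136, 110 bp

Combined cut positions (sorted): 297, 1137, 1273, 2089, 2238, 2857, 2967.
Circular molecule, 7 cuts → 7 fragments:
  1137 − 297 = 840 bp
  1273 − 1137 = 136 bp
  2089 − 1273 = 816 bp
  2238 − 2089 = 149 bp
  2857 − 2238 = 619 bp
  2967 − 2857 = 110 bp
  wrap: 3258 − 2967 + 297 = 588 bp
Sorted largest to smallest: 840, 816, 619, 588, 149, 136, 110 bp.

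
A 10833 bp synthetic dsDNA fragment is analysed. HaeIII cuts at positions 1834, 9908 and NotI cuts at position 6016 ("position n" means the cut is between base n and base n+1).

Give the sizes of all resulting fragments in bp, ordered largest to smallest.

4182, 3892, 1834, 925 bp

Combined cut positions (sorted): 1834, 6016, 9908.
Linear molecule, 3 cuts → 4 fragments:
  1834 − 0 = 1834 bp
  6016 − 1834 = 4182 bp
  9908 − 6016 = 3892 bp
  10833 − 9908 = 925 bp
Sorted largest to smallest: 4182, 3892, 1834, 925 bp.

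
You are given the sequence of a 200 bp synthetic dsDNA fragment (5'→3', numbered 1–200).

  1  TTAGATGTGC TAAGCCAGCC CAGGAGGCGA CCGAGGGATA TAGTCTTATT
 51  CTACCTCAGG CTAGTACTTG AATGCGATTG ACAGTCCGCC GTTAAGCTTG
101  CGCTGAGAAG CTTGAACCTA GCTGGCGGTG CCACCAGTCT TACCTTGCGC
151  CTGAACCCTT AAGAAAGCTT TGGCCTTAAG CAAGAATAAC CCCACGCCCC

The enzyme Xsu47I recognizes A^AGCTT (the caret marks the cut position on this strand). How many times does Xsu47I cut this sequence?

AAGCTT occurs starting at positions 94, 108, 165.
Xsu47I cuts at 3 sites.

3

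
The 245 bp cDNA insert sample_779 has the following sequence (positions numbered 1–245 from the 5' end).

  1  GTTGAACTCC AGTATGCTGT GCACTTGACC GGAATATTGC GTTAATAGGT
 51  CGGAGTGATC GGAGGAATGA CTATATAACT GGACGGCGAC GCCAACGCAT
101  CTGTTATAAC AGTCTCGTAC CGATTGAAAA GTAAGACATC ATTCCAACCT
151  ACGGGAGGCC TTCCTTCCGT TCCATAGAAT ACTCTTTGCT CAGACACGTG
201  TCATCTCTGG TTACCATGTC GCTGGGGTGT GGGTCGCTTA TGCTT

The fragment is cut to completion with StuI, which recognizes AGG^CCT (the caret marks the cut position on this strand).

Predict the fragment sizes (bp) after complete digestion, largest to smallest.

The StuI site (AGGCCT) starts at position 156.
StuI cuts after base 3 of each site, so after position 158.
Linear molecule, 1 cut → 2 fragments:
  1–158 → 158 bp
  159–245 → 87 bp
Sorted largest to smallest: 158, 87 bp.

158, 87 bp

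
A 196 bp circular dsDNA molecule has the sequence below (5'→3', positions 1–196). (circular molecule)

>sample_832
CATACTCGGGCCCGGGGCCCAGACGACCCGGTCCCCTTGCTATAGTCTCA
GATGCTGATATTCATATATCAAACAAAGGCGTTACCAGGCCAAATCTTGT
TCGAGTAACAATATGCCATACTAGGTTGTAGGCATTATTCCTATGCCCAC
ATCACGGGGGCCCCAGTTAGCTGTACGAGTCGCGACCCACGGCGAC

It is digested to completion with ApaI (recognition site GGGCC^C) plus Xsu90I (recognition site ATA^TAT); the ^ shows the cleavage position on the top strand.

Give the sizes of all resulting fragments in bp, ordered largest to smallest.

ApaI sites (GGGCCC) start at positions 8, 15, 158.
ApaI cuts after base 5 of each site (before the last base), so after positions 12, 19, 162.
The Xsu90I site (ATATAT) starts at position 64.
Xsu90I cuts after base 3 of each site, so after position 66.
Combined cut positions: 12, 19, 66, 162.
Circular molecule, 4 cuts → 4 fragments:
  13–19 → 7 bp
  20–66 → 47 bp
  67–162 → 96 bp
  163–196 then 1–12 → 34 + 12 = 46 bp
Sorted largest to smallest: 96, 47, 46, 7 bp.

96, 47, 46, 7 bp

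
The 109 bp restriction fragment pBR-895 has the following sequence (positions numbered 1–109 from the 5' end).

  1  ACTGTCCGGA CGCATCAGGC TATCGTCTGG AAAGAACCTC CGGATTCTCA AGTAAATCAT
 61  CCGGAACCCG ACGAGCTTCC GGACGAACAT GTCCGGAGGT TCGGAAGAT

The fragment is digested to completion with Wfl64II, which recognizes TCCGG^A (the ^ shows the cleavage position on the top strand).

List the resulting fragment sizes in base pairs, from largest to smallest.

Wfl64II sites (TCCGGA) start at positions 5, 39, 60, 78, 92.
Wfl64II cuts after base 5 of each site (before the last base), so after positions 9, 43, 64, 82, 96.
Linear molecule, 5 cuts → 6 fragments:
  1–9 → 9 bp
  10–43 → 34 bp
  44–64 → 21 bp
  65–82 → 18 bp
  83–96 → 14 bp
  97–109 → 13 bp
Sorted largest to smallest: 34, 21, 18, 14, 13, 9 bp.

34, 21, 18, 14, 13, 9 bp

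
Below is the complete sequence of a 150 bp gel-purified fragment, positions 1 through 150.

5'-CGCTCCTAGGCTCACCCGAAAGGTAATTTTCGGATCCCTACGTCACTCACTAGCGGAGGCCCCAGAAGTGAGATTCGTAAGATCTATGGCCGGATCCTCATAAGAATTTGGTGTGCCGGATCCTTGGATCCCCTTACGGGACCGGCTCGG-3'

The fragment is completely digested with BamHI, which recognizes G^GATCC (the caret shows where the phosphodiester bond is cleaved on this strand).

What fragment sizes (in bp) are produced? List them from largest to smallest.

BamHI sites (GGATCC) start at positions 32, 92, 118, 126.
BamHI cuts after the first base of each site, so after positions 32, 92, 118, 126.
Linear molecule, 4 cuts → 5 fragments:
  1–32 → 32 bp
  33–92 → 60 bp
  93–118 → 26 bp
  119–126 → 8 bp
  127–150 → 24 bp
Sorted largest to smallest: 60, 32, 26, 24, 8 bp.

60, 32, 26, 24, 8 bp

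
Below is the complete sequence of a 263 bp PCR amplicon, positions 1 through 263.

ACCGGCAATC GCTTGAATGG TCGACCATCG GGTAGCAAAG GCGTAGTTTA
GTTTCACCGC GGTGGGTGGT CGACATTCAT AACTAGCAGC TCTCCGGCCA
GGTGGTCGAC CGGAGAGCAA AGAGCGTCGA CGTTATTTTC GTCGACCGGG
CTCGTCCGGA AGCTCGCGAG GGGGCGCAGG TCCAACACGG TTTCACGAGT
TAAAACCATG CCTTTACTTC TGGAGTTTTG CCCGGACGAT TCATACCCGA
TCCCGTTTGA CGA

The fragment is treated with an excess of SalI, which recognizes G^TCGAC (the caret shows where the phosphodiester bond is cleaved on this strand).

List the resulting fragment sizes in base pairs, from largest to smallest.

122, 49, 36, 21, 20, 15 bp

SalI sites (GTCGAC) start at positions 20, 69, 105, 126, 141.
SalI cuts after the first base of each site, so after positions 20, 69, 105, 126, 141.
Linear molecule, 5 cuts → 6 fragments:
  1–20 → 20 bp
  21–69 → 49 bp
  70–105 → 36 bp
  106–126 → 21 bp
  127–141 → 15 bp
  142–263 → 122 bp
Sorted largest to smallest: 122, 49, 36, 21, 20, 15 bp.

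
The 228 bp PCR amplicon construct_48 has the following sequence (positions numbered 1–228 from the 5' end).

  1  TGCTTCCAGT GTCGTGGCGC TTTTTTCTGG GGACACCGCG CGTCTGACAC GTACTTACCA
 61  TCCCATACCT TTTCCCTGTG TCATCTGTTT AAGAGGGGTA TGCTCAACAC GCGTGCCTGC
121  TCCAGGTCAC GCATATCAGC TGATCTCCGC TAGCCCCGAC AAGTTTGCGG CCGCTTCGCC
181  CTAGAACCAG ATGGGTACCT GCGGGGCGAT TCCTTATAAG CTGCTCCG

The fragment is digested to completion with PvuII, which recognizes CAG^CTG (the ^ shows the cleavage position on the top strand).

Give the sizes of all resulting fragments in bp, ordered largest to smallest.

The PvuII site (CAGCTG) starts at position 137.
PvuII cuts after base 3 of each site, so after position 139.
Linear molecule, 1 cut → 2 fragments:
  1–139 → 139 bp
  140–228 → 89 bp
Sorted largest to smallest: 139, 89 bp.

139, 89 bp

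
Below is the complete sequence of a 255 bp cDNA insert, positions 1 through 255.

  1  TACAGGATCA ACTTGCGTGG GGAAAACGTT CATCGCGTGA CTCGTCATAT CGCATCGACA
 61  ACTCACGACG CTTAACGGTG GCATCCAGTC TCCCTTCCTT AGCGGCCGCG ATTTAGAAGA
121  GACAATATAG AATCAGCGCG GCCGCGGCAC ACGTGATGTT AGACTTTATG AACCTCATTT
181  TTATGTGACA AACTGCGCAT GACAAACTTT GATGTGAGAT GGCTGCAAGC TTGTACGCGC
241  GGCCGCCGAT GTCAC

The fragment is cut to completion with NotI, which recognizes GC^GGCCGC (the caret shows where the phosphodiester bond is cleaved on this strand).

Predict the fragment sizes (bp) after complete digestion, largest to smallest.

103, 101, 36, 15 bp

NotI sites (GCGGCCGC) start at positions 102, 138, 239.
NotI cuts after base 2 of each site, so after positions 103, 139, 240.
Linear molecule, 3 cuts → 4 fragments:
  1–103 → 103 bp
  104–139 → 36 bp
  140–240 → 101 bp
  241–255 → 15 bp
Sorted largest to smallest: 103, 101, 36, 15 bp.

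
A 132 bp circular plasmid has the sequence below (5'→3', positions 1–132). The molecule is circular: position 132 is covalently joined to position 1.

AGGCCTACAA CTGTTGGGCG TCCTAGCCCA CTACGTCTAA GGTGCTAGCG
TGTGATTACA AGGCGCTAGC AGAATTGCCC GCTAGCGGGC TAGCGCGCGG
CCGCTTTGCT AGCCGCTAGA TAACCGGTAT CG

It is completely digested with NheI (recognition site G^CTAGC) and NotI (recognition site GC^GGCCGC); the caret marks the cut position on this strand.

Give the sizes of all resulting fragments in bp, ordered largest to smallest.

NheI sites (GCTAGC) start at positions 44, 65, 81, 89, 108.
NheI cuts after the first base of each site, so after positions 44, 65, 81, 89, 108.
The NotI site (GCGGCCGC) starts at position 97.
NotI cuts after base 2 of each site, so after position 98.
Combined cut positions: 44, 65, 81, 89, 98, 108.
Circular molecule, 6 cuts → 6 fragments:
  45–65 → 21 bp
  66–81 → 16 bp
  82–89 → 8 bp
  90–98 → 9 bp
  99–108 → 10 bp
  109–132 then 1–44 → 24 + 44 = 68 bp
Sorted largest to smallest: 68, 21, 16, 10, 9, 8 bp.

68, 21, 16, 10, 9, 8 bp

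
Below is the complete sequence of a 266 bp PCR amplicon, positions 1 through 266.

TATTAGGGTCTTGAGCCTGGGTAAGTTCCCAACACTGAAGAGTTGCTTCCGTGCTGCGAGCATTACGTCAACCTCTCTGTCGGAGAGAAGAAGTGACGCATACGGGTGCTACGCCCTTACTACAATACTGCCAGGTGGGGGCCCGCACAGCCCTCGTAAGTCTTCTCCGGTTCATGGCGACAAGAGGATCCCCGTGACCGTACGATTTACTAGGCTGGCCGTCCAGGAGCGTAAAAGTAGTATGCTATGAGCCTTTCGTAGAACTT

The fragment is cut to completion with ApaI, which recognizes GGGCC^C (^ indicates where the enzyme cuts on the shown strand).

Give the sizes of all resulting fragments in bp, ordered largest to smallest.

The ApaI site (GGGCCC) starts at position 139.
ApaI cuts after base 5 of each site (before the last base), so after position 143.
Linear molecule, 1 cut → 2 fragments:
  1–143 → 143 bp
  144–266 → 123 bp
Sorted largest to smallest: 143, 123 bp.

143, 123 bp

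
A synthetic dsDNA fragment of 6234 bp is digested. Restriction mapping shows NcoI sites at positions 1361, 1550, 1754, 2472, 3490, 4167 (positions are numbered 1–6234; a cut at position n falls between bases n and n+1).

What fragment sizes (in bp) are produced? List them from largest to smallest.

Linear molecule, 6 cuts → 7 fragments:
  1361 − 0 = 1361 bp
  1550 − 1361 = 189 bp
  1754 − 1550 = 204 bp
  2472 − 1754 = 718 bp
  3490 − 2472 = 1018 bp
  4167 − 3490 = 677 bp
  6234 − 4167 = 2067 bp
Sorted largest to smallest: 2067, 1361, 1018, 718, 677, 204, 189 bp.

2067, 1361, 1018, 718, 677, 204, 189 bp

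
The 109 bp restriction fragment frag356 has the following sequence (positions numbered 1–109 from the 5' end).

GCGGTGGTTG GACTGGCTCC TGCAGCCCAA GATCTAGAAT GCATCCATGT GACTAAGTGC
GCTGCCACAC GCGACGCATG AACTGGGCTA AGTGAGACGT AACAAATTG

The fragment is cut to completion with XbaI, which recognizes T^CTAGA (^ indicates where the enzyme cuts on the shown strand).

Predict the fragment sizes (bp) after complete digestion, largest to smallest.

76, 33 bp

The XbaI site (TCTAGA) starts at position 33.
XbaI cuts after the first base of each site, so after position 33.
Linear molecule, 1 cut → 2 fragments:
  1–33 → 33 bp
  34–109 → 76 bp
Sorted largest to smallest: 76, 33 bp.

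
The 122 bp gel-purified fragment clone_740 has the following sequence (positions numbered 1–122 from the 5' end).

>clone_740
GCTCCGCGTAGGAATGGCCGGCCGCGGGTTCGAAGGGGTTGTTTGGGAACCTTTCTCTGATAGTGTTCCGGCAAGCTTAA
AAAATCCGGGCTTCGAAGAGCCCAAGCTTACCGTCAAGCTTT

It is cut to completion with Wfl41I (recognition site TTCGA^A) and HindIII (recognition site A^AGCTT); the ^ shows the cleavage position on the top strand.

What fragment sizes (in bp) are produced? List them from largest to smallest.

40, 33, 23, 12, 8, 6 bp

Wfl41I sites (TTCGAA) start at positions 29, 92.
Wfl41I cuts after base 5 of each site (before the last base), so after positions 33, 96.
HindIII sites (AAGCTT) start at positions 73, 104, 116.
HindIII cuts after the first base of each site, so after positions 73, 104, 116.
Combined cut positions: 33, 73, 96, 104, 116.
Linear molecule, 5 cuts → 6 fragments:
  1–33 → 33 bp
  34–73 → 40 bp
  74–96 → 23 bp
  97–104 → 8 bp
  105–116 → 12 bp
  117–122 → 6 bp
Sorted largest to smallest: 40, 33, 23, 12, 8, 6 bp.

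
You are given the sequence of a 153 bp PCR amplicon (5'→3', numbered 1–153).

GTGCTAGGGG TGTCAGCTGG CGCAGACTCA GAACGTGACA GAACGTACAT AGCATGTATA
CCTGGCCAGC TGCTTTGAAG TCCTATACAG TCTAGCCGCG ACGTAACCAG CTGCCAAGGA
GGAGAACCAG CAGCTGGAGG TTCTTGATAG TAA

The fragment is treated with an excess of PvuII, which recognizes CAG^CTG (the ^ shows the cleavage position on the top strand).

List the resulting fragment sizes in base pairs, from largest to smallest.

PvuII sites (CAGCTG) start at positions 14, 67, 108, 131.
PvuII cuts after base 3 of each site, so after positions 16, 69, 110, 133.
Linear molecule, 4 cuts → 5 fragments:
  1–16 → 16 bp
  17–69 → 53 bp
  70–110 → 41 bp
  111–133 → 23 bp
  134–153 → 20 bp
Sorted largest to smallest: 53, 41, 23, 20, 16 bp.

53, 41, 23, 20, 16 bp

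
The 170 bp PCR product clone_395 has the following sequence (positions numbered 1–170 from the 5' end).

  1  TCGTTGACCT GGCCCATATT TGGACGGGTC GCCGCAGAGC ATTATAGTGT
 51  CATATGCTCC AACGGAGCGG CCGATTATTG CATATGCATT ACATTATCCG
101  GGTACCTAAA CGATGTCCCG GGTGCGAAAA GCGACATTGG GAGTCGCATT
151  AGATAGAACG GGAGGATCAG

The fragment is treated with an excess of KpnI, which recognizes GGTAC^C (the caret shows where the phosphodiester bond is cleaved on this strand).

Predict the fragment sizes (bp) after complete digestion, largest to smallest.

The KpnI site (GGTACC) starts at position 101.
KpnI cuts after base 5 of each site (before the last base), so after position 105.
Linear molecule, 1 cut → 2 fragments:
  1–105 → 105 bp
  106–170 → 65 bp
Sorted largest to smallest: 105, 65 bp.

105, 65 bp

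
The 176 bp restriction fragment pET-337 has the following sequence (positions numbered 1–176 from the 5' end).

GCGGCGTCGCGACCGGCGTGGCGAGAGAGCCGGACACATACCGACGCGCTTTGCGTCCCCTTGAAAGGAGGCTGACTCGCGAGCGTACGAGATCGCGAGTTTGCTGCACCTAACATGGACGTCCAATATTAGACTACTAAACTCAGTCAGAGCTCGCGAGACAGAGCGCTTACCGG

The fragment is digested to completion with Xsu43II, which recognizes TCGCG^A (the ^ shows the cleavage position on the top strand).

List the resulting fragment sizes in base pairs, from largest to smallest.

Xsu43II sites (TCGCGA) start at positions 7, 77, 93, 154.
Xsu43II cuts after base 5 of each site (before the last base), so after positions 11, 81, 97, 158.
Linear molecule, 4 cuts → 5 fragments:
  1–11 → 11 bp
  12–81 → 70 bp
  82–97 → 16 bp
  98–158 → 61 bp
  159–176 → 18 bp
Sorted largest to smallest: 70, 61, 18, 16, 11 bp.

70, 61, 18, 16, 11 bp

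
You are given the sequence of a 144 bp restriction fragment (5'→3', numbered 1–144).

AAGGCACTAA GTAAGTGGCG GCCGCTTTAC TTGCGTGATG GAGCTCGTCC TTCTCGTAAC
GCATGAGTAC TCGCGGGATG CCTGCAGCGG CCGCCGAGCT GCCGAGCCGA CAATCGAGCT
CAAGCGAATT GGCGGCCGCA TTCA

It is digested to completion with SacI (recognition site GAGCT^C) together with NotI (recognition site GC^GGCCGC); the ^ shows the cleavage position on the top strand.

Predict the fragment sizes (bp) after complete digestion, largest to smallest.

43, 32, 26, 19, 13, 11 bp

SacI sites (GAGCTC) start at positions 41, 116.
SacI cuts after base 5 of each site (before the last base), so after positions 45, 120.
NotI sites (GCGGCCGC) start at positions 18, 87, 132.
NotI cuts after base 2 of each site, so after positions 19, 88, 133.
Combined cut positions: 19, 45, 88, 120, 133.
Linear molecule, 5 cuts → 6 fragments:
  1–19 → 19 bp
  20–45 → 26 bp
  46–88 → 43 bp
  89–120 → 32 bp
  121–133 → 13 bp
  134–144 → 11 bp
Sorted largest to smallest: 43, 32, 26, 19, 13, 11 bp.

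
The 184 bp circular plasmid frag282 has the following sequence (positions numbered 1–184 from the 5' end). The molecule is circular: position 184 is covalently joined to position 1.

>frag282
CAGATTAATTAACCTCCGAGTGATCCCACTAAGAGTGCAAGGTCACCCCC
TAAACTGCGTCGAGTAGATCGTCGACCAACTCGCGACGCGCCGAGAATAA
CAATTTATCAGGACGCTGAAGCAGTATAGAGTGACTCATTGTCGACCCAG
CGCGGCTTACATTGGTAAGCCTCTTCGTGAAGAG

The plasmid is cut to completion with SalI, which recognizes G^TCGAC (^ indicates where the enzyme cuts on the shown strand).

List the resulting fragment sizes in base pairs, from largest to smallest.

SalI sites (GTCGAC) start at positions 71, 141.
SalI cuts after the first base of each site, so after positions 71, 141.
Circular molecule, 2 cuts → 2 fragments:
  72–141 → 70 bp
  142–184 then 1–71 → 43 + 71 = 114 bp
Sorted largest to smallest: 114, 70 bp.

114, 70 bp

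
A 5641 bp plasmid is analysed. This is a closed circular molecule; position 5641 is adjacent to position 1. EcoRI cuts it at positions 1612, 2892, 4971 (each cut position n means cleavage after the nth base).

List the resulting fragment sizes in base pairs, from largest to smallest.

Circular molecule, 3 cuts → 3 fragments:
  2892 − 1612 = 1280 bp
  4971 − 2892 = 2079 bp
  wrap: 5641 − 4971 + 1612 = 2282 bp
Sorted largest to smallest: 2282, 2079, 1280 bp.

2282, 2079, 1280 bp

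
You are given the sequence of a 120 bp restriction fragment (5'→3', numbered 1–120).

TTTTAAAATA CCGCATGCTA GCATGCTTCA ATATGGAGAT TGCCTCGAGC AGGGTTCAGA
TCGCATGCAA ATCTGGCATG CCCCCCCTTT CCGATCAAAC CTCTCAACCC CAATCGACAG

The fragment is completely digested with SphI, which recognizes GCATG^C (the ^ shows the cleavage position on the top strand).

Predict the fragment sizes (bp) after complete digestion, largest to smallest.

42, 40, 17, 13, 8 bp

SphI sites (GCATGC) start at positions 13, 21, 63, 76.
SphI cuts after base 5 of each site (before the last base), so after positions 17, 25, 67, 80.
Linear molecule, 4 cuts → 5 fragments:
  1–17 → 17 bp
  18–25 → 8 bp
  26–67 → 42 bp
  68–80 → 13 bp
  81–120 → 40 bp
Sorted largest to smallest: 42, 40, 17, 13, 8 bp.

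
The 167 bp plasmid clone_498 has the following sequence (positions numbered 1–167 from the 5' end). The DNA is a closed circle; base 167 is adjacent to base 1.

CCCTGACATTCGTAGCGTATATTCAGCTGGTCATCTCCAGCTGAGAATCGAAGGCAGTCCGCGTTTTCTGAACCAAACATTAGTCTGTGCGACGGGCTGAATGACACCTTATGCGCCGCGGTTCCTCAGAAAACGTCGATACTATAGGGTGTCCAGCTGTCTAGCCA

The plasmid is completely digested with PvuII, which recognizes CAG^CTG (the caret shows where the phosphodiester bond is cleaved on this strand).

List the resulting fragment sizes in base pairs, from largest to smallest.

PvuII sites (CAGCTG) start at positions 24, 38, 154.
PvuII cuts after base 3 of each site, so after positions 26, 40, 156.
Circular molecule, 3 cuts → 3 fragments:
  27–40 → 14 bp
  41–156 → 116 bp
  157–167 then 1–26 → 11 + 26 = 37 bp
Sorted largest to smallest: 116, 37, 14 bp.

116, 37, 14 bp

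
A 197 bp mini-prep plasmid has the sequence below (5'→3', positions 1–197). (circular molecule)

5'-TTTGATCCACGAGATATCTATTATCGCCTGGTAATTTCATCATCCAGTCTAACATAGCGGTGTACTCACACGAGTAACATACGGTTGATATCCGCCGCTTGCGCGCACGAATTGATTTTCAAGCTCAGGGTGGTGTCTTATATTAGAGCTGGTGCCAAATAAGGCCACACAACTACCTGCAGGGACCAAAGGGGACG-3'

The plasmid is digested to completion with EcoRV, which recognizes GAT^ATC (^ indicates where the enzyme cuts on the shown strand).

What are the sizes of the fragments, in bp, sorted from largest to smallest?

EcoRV sites (GATATC) start at positions 13, 87.
EcoRV cuts after base 3 of each site, so after positions 15, 89.
Circular molecule, 2 cuts → 2 fragments:
  16–89 → 74 bp
  90–197 then 1–15 → 108 + 15 = 123 bp
Sorted largest to smallest: 123, 74 bp.

123, 74 bp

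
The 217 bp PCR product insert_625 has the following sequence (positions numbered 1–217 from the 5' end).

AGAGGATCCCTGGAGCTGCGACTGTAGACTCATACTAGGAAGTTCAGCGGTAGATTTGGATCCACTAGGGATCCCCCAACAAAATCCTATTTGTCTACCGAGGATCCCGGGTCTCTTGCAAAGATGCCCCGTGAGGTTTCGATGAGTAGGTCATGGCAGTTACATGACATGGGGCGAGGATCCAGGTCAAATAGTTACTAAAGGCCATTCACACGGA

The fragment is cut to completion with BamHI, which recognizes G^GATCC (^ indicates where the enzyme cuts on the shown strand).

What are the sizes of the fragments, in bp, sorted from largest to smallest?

BamHI sites (GGATCC) start at positions 4, 58, 69, 102, 178.
BamHI cuts after the first base of each site, so after positions 4, 58, 69, 102, 178.
Linear molecule, 5 cuts → 6 fragments:
  1–4 → 4 bp
  5–58 → 54 bp
  59–69 → 11 bp
  70–102 → 33 bp
  103–178 → 76 bp
  179–217 → 39 bp
Sorted largest to smallest: 76, 54, 39, 33, 11, 4 bp.

76, 54, 39, 33, 11, 4 bp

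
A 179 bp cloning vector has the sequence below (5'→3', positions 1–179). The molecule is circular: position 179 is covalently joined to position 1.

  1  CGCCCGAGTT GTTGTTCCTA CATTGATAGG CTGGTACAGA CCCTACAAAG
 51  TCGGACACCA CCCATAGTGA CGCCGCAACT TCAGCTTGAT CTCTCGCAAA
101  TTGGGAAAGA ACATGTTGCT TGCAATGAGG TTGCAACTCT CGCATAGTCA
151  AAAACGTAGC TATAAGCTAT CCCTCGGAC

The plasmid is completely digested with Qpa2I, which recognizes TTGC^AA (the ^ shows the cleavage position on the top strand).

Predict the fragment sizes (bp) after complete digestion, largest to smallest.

168, 11 bp

Qpa2I sites (TTGCAA) start at positions 120, 131.
Qpa2I cuts after base 4 of each site, so after positions 123, 134.
Circular molecule, 2 cuts → 2 fragments:
  124–134 → 11 bp
  135–179 then 1–123 → 45 + 123 = 168 bp
Sorted largest to smallest: 168, 11 bp.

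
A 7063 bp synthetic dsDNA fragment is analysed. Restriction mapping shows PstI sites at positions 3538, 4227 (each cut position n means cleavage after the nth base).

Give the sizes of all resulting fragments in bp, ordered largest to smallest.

Linear molecule, 2 cuts → 3 fragments:
  3538 − 0 = 3538 bp
  4227 − 3538 = 689 bp
  7063 − 4227 = 2836 bp
Sorted largest to smallest: 3538, 2836, 689 bp.

3538, 2836, 689 bp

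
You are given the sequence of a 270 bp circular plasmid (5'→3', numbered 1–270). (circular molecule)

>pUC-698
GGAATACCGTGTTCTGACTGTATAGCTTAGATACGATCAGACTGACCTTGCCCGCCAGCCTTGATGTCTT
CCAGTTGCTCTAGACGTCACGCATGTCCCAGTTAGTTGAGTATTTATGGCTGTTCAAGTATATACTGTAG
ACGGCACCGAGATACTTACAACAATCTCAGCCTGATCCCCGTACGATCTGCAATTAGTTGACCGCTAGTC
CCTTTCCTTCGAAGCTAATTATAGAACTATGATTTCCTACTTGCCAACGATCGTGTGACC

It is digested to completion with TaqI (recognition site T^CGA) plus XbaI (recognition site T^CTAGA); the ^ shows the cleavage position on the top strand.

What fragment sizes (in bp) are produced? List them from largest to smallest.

140, 130 bp

The TaqI site (TCGA) starts at position 219.
TaqI cuts after the first base of each site, so after position 219.
The XbaI site (TCTAGA) starts at position 79.
XbaI cuts after the first base of each site, so after position 79.
Combined cut positions: 79, 219.
Circular molecule, 2 cuts → 2 fragments:
  80–219 → 140 bp
  220–270 then 1–79 → 51 + 79 = 130 bp
Sorted largest to smallest: 140, 130 bp.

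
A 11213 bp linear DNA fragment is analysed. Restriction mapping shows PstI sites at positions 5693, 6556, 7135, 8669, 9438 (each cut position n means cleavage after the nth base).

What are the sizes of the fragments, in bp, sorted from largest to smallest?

5693, 1775, 1534, 863, 769, 579 bp

Linear molecule, 5 cuts → 6 fragments:
  5693 − 0 = 5693 bp
  6556 − 5693 = 863 bp
  7135 − 6556 = 579 bp
  8669 − 7135 = 1534 bp
  9438 − 8669 = 769 bp
  11213 − 9438 = 1775 bp
Sorted largest to smallest: 5693, 1775, 1534, 863, 769, 579 bp.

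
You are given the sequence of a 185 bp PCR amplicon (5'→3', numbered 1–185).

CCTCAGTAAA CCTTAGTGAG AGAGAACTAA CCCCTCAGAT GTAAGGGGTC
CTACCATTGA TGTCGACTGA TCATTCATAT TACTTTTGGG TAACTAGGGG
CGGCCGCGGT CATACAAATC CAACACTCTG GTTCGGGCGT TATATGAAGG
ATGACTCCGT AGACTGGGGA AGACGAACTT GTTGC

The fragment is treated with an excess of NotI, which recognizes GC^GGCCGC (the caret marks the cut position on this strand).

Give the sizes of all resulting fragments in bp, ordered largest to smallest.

The NotI site (GCGGCCGC) starts at position 100.
NotI cuts after base 2 of each site, so after position 101.
Linear molecule, 1 cut → 2 fragments:
  1–101 → 101 bp
  102–185 → 84 bp
Sorted largest to smallest: 101, 84 bp.

101, 84 bp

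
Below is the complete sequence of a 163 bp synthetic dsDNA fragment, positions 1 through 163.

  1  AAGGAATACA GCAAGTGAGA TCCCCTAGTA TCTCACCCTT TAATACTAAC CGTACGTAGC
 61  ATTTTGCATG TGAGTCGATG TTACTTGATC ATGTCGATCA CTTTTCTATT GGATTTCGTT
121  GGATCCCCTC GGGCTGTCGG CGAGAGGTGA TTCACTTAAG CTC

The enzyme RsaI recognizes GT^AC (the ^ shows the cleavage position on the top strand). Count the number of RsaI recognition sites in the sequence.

1

GTAC occurs starting at position 52.
RsaI cuts at 1 site.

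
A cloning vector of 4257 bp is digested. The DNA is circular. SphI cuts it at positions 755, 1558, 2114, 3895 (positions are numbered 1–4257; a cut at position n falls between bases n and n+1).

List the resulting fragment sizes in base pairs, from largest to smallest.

1781, 1117, 803, 556 bp

Circular molecule, 4 cuts → 4 fragments:
  1558 − 755 = 803 bp
  2114 − 1558 = 556 bp
  3895 − 2114 = 1781 bp
  wrap: 4257 − 3895 + 755 = 1117 bp
Sorted largest to smallest: 1781, 1117, 803, 556 bp.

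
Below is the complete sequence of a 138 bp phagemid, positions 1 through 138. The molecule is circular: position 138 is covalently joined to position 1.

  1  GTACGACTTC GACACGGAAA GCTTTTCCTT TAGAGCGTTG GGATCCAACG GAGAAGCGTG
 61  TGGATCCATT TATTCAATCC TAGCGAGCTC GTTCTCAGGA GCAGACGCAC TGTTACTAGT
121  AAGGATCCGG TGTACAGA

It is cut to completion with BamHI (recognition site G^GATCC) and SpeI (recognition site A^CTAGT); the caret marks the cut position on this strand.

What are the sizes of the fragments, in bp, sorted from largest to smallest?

BamHI sites (GGATCC) start at positions 41, 62, 123.
BamHI cuts after the first base of each site, so after positions 41, 62, 123.
The SpeI site (ACTAGT) starts at position 115.
SpeI cuts after the first base of each site, so after position 115.
Combined cut positions: 41, 62, 115, 123.
Circular molecule, 4 cuts → 4 fragments:
  42–62 → 21 bp
  63–115 → 53 bp
  116–123 → 8 bp
  124–138 then 1–41 → 15 + 41 = 56 bp
Sorted largest to smallest: 56, 53, 21, 8 bp.

56, 53, 21, 8 bp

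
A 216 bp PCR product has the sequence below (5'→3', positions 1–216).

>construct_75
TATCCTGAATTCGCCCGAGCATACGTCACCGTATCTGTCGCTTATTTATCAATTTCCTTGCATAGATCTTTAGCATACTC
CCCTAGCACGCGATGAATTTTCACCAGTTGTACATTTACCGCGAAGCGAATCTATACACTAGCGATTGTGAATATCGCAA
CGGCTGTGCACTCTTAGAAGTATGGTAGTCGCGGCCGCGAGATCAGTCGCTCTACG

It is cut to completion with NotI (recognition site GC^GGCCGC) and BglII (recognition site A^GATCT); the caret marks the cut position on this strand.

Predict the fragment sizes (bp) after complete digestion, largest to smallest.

128, 64, 24 bp

The NotI site (GCGGCCGC) starts at position 191.
NotI cuts after base 2 of each site, so after position 192.
The BglII site (AGATCT) starts at position 64.
BglII cuts after the first base of each site, so after position 64.
Combined cut positions: 64, 192.
Linear molecule, 2 cuts → 3 fragments:
  1–64 → 64 bp
  65–192 → 128 bp
  193–216 → 24 bp
Sorted largest to smallest: 128, 64, 24 bp.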